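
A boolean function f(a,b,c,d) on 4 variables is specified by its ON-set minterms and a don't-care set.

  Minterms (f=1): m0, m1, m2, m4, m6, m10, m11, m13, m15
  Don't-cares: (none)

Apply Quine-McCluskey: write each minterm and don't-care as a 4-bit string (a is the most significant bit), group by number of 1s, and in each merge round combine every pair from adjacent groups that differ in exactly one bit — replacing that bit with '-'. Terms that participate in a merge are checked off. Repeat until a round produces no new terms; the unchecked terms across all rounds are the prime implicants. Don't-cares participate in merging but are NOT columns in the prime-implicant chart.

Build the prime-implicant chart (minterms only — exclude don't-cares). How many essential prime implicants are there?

3

[col 0] 0000*, 0001*, 0010*, 0100*, 0110*, 1010*, 1011*, 1101*, 1111*
[col 1] -010, 0-00*, 0-10*, 00-0*, 000-, 01-0*, 1-11, 101-, 11-1
[col 2] 0--0
Prime implicants: -010, 0--0, 000-, 1-11, 101-, 11-1
PI chart (minterm → PIs covering it):
  0 | 0--0,000-
  1 | 000-  (sole → essential)
  2 | -010,0--0
  4 | 0--0  (sole → essential)
  6 | 0--0  (sole → essential)
  10 | -010,101-
  11 | 1-11,101-
  13 | 11-1  (sole → essential)
  15 | 1-11,11-1
Essential prime implicants: 0--0, 000-, 11-1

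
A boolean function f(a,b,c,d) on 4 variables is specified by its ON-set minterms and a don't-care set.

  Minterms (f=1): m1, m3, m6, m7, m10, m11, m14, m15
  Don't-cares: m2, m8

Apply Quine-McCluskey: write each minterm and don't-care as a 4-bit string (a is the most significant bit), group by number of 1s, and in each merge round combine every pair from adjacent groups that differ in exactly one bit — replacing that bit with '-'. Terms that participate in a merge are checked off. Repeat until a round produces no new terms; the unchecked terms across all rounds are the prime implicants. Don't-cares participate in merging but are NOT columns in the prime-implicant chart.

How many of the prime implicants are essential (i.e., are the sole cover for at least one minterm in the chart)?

size-2^0 implicants → 0001(✓)  0010(✓)  0011(✓)  0110(✓)  0111(✓)  1000(✓)  1010(✓)  1011(✓)  1110(✓)  1111(✓)
size-2^1 implicants → -010(✓)  -011(✓)  -110(✓)  -111(✓)  0-10(✓)  0-11(✓)  00-1  001-(✓)  011-(✓)  1-10(✓)  1-11(✓)  10-0  101-(✓)  111-(✓)
size-2^2 implicants → --10(✓)  --11(✓)  -01-(✓)  -11-(✓)  0-1-(✓)  1-1-(✓)
size-2^3 implicants → --1-
Unchecked terms (primes): --1-, 00-1, 10-0
Minterm coverage:
  m1 ⊆ 00-1 [E]
  m3 ⊆ --1-,00-1
  m6 ⊆ --1- [E]
  m7 ⊆ --1- [E]
  m10 ⊆ --1-,10-0
  m11 ⊆ --1- [E]
  m14 ⊆ --1- [E]
  m15 ⊆ --1- [E]
E = {--1-, 00-1}

2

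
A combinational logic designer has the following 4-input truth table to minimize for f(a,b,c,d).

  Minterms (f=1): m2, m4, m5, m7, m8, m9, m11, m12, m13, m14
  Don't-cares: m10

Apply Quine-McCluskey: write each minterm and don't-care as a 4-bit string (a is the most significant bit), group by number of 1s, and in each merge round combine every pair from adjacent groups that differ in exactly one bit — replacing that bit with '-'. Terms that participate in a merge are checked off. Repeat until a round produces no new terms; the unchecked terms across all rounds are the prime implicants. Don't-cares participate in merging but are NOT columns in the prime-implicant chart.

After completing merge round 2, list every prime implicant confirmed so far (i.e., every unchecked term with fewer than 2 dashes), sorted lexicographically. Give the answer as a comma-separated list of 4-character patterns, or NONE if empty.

-010, 01-1

[col 0] 0010*, 0100*, 0101*, 0111*, 1000*, 1001*, 1010*, 1011*, 1100*, 1101*, 1110*
[col 1] -010, -100*, -101*, 01-1, 010-*, 1-00*, 1-01*, 1-10*, 10-0*, 10-1*, 100-*, 101-*, 11-0*, 110-*
[col 2] -10-, 1--0, 1-0-, 10--
Prime implicants: -010, -10-, 01-1, 1--0, 1-0-, 10--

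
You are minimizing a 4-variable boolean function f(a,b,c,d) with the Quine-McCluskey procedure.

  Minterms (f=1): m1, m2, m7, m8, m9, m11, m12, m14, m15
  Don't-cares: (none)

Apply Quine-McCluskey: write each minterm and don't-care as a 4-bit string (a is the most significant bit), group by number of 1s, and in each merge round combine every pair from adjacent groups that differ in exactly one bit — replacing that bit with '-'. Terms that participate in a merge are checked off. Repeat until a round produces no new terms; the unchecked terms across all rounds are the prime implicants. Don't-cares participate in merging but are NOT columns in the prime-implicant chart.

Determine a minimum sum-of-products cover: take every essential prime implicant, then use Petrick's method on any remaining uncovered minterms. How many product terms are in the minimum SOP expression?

6

[col 0] 0001*, 0010, 0111*, 1000*, 1001*, 1011*, 1100*, 1110*, 1111*
[col 1] -001, -111, 1-00, 1-11, 10-1, 100-, 11-0, 111-
Prime implicants: -001, -111, 0010, 1-00, 1-11, 10-1, 100-, 11-0, 111-
PI chart (minterm → PIs covering it):
  1 | -001  (sole → essential)
  2 | 0010  (sole → essential)
  7 | -111  (sole → essential)
  8 | 1-00,100-
  9 | -001,10-1,100-
  11 | 1-11,10-1
  12 | 1-00,11-0
  14 | 11-0,111-
  15 | -111,1-11,111-
Essential prime implicants: -001, -111, 0010
Petrick residual → 1-00, 1-11, 11-0
Minimum SOP uses 6 PIs: b'c'd + bcd + a'b'cd' + ac'd' + acd + abd'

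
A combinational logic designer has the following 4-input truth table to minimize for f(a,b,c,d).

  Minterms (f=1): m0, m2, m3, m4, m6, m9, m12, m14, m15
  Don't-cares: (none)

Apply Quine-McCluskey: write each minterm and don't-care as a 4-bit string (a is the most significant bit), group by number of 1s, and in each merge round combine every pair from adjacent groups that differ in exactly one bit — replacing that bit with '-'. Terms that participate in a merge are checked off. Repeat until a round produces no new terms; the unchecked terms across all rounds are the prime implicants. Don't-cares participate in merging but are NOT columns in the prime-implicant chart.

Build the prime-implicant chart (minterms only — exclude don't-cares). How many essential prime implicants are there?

5

Round 0: 0000✓ 0010✓ 0011✓ 0100✓ 0110✓ 1001 1100✓ 1110✓ 1111✓
Round 1: -100✓ -110✓ 0-00✓ 0-10✓ 00-0✓ 001- 01-0✓ 11-0✓ 111-
Round 2: -1-0 0--0
PIs = {-1-0, 0--0, 001-, 1001, 111-}
Coverage chart:
  m0: 0--0 ←essential
  m2: 0--0,001-
  m3: 001- ←essential
  m4: -1-0,0--0
  m6: -1-0,0--0
  m9: 1001 ←essential
  m12: -1-0 ←essential
  m14: -1-0,111-
  m15: 111- ←essential
Essential: -1-0, 0--0, 001-, 1001, 111-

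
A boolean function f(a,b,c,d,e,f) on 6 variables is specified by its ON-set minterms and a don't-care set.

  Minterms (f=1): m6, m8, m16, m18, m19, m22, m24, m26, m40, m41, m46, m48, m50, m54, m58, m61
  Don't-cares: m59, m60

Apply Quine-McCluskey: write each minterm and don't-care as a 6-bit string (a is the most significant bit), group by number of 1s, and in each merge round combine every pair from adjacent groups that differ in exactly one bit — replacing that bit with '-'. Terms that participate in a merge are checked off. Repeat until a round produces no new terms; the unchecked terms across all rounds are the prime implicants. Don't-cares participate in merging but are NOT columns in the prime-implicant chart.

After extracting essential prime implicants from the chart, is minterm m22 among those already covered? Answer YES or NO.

size-2^0 implicants → 000110(✓)  001000(✓)  010000(✓)  010010(✓)  010011(✓)  010110(✓)  011000(✓)  011010(✓)  101000(✓)  101001(✓)  101110  110000(✓)  110010(✓)  110110(✓)  111010(✓)  111011(✓)  111100(✓)  111101(✓)
size-2^1 implicants → -01000  -10000(✓)  -10010(✓)  -10110(✓)  -11010(✓)  0-0110  0-1000  01-000(✓)  01-010(✓)  010-10(✓)  0100-0(✓)  01001-  0110-0(✓)  10100-  11-010(✓)  110-10(✓)  1100-0(✓)  11101-  11110-
size-2^2 implicants → -1-010  -10-10  -100-0  01-0-0
Unchecked terms (primes): -01000, -1-010, -10-10, -100-0, 0-0110, 0-1000, 01-0-0, 01001-, 10100-, 101110, 11101-, 11110-
Minterm coverage:
  m6 ⊆ 0-0110 [E]
  m8 ⊆ -01000,0-1000
  m16 ⊆ -100-0,01-0-0
  m18 ⊆ -1-010,-10-10,-100-0,01-0-0,01001-
  m19 ⊆ 01001- [E]
  m22 ⊆ -10-10,0-0110
  m24 ⊆ 0-1000,01-0-0
  m26 ⊆ -1-010,01-0-0
  m40 ⊆ -01000,10100-
  m41 ⊆ 10100- [E]
  m46 ⊆ 101110 [E]
  m48 ⊆ -100-0 [E]
  m50 ⊆ -1-010,-10-10,-100-0
  m54 ⊆ -10-10 [E]
  m58 ⊆ -1-010,11101-
  m61 ⊆ 11110- [E]
E = {-10-10, -100-0, 0-0110, 01001-, 10100-, 101110, 11110-}

YES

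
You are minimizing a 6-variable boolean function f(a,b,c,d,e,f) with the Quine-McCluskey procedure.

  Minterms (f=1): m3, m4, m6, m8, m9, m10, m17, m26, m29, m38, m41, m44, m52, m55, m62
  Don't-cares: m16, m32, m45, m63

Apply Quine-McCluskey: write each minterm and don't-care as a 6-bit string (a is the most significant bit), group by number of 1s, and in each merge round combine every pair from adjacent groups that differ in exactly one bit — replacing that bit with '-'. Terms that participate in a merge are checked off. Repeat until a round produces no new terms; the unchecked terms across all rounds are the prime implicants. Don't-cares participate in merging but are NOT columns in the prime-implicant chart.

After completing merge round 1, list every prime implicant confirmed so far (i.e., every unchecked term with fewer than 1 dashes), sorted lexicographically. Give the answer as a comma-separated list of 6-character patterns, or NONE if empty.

000011, 011101, 100000, 110100

[col 0] 000011, 000100*, 000110*, 001000*, 001001*, 001010*, 010000*, 010001*, 011010*, 011101, 100000, 100110*, 101001*, 101100*, 101101*, 110100, 110111*, 111110*, 111111*
[col 1] -00110, -01001, 0-1010, 0001-0, 0010-0, 00100-, 01000-, 101-01, 10110-, 11-111, 11111-
Prime implicants: -00110, -01001, 0-1010, 000011, 0001-0, 0010-0, 00100-, 01000-, 011101, 100000, 101-01, 10110-, 11-111, 110100, 11111-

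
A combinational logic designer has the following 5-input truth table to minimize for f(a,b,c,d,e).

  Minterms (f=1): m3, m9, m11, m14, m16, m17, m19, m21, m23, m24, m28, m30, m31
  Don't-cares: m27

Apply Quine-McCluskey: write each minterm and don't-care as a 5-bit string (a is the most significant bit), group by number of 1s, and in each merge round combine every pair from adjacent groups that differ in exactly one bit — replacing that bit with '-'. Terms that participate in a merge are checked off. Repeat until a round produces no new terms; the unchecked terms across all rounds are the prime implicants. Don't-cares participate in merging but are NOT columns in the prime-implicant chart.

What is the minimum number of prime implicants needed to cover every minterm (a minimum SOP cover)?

7

size-2^0 implicants → 00011(✓)  01001(✓)  01011(✓)  01110(✓)  10000(✓)  10001(✓)  10011(✓)  10101(✓)  10111(✓)  11000(✓)  11011(✓)  11100(✓)  11110(✓)  11111(✓)
size-2^1 implicants → -0011(✓)  -1011(✓)  -1110  0-011(✓)  010-1  1-000  1-011(✓)  1-111(✓)  10-01(✓)  10-11(✓)  100-1(✓)  1000-  101-1(✓)  11-00  11-11(✓)  111-0  1111-
size-2^2 implicants → --011  1--11  10--1
Unchecked terms (primes): --011, -1110, 010-1, 1--11, 1-000, 10--1, 1000-, 11-00, 111-0, 1111-
Minterm coverage:
  m3 ⊆ --011 [E]
  m9 ⊆ 010-1 [E]
  m11 ⊆ --011,010-1
  m14 ⊆ -1110 [E]
  m16 ⊆ 1-000,1000-
  m17 ⊆ 10--1,1000-
  m19 ⊆ --011,1--11,10--1
  m21 ⊆ 10--1 [E]
  m23 ⊆ 1--11,10--1
  m24 ⊆ 1-000,11-00
  m28 ⊆ 11-00,111-0
  m30 ⊆ -1110,111-0,1111-
  m31 ⊆ 1--11,1111-
E = {--011, -1110, 010-1, 10--1}
Petrick residual → 1--11, 1-000, 11-00
Cover = c'de + bcde' + a'bc'e + ade + ac'd'e' + ab'e + abd'e'  |cover|=7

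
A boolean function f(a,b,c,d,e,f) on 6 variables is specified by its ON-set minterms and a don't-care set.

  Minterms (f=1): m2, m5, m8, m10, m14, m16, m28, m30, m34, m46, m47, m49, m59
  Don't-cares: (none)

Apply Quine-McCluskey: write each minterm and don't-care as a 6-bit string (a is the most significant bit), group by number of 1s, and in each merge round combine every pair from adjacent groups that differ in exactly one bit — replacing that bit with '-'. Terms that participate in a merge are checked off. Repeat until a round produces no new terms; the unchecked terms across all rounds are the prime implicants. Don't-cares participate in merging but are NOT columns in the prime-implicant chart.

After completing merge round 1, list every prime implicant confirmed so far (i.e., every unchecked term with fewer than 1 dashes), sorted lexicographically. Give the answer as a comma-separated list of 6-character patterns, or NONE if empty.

000101, 010000, 110001, 111011

Round 0: 000010✓ 000101 001000✓ 001010✓ 001110✓ 010000 011100✓ 011110✓ 100010✓ 101110✓ 101111✓ 110001 111011
Round 1: -00010 -01110 0-1110 00-010 001-10 0010-0 0111-0 10111-
PIs = {-00010, -01110, 0-1110, 00-010, 000101, 001-10, 0010-0, 010000, 0111-0, 10111-, 110001, 111011}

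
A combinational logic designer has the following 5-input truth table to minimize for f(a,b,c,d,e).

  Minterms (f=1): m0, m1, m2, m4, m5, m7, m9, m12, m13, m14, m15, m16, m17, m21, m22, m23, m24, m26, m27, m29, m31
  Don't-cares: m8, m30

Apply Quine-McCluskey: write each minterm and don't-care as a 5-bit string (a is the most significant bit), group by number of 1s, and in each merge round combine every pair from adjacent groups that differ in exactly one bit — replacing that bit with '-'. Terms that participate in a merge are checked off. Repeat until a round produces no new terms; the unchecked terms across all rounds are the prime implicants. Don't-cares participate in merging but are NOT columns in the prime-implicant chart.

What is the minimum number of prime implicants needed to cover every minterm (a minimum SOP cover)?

size-2^0 implicants → 00000(✓)  00001(✓)  00010(✓)  00100(✓)  00101(✓)  00111(✓)  01000(✓)  01001(✓)  01100(✓)  01101(✓)  01110(✓)  01111(✓)  10000(✓)  10001(✓)  10101(✓)  10110(✓)  10111(✓)  11000(✓)  11010(✓)  11011(✓)  11101(✓)  11110(✓)  11111(✓)
size-2^1 implicants → -0000(✓)  -0001(✓)  -0101(✓)  -0111(✓)  -1000(✓)  -1101(✓)  -1110(✓)  -1111(✓)  0-000(✓)  0-001(✓)  0-100(✓)  0-101(✓)  0-111(✓)  00-00(✓)  00-01(✓)  000-0  0000-(✓)  001-1(✓)  0010-(✓)  01-00(✓)  01-01(✓)  0100-(✓)  011-0(✓)  011-1(✓)  0110-(✓)  0111-(✓)  1-000(✓)  1-101(✓)  1-110(✓)  1-111(✓)  10-01(✓)  1000-(✓)  101-1(✓)  1011-(✓)  11-10(✓)  11-11(✓)  110-0  1101-(✓)  111-1(✓)  1111-(✓)
size-2^2 implicants → --000  --101(✓)  --111(✓)  -0-01  -000-  -01-1(✓)  -11-1(✓)  -111-  0--00(✓)  0--01(✓)  0-00-(✓)  0-1-1(✓)  0-10-(✓)  00-0-(✓)  01-0-(✓)  011--  1-1-1(✓)  1-11-  11-1-
size-2^3 implicants → --1-1  0--0-
Unchecked terms (primes): --000, --1-1, -0-01, -000-, -111-, 0--0-, 000-0, 011--, 1-11-, 11-1-, 110-0
Minterm coverage:
  m0 ⊆ --000,-000-,0--0-,000-0
  m1 ⊆ -0-01,-000-,0--0-
  m2 ⊆ 000-0 [E]
  m4 ⊆ 0--0- [E]
  m5 ⊆ --1-1,-0-01,0--0-
  m7 ⊆ --1-1 [E]
  m9 ⊆ 0--0- [E]
  m12 ⊆ 0--0-,011--
  m13 ⊆ --1-1,0--0-,011--
  m14 ⊆ -111-,011--
  m15 ⊆ --1-1,-111-,011--
  m16 ⊆ --000,-000-
  m17 ⊆ -0-01,-000-
  m21 ⊆ --1-1,-0-01
  m22 ⊆ 1-11- [E]
  m23 ⊆ --1-1,1-11-
  m24 ⊆ --000,110-0
  m26 ⊆ 11-1-,110-0
  m27 ⊆ 11-1- [E]
  m29 ⊆ --1-1 [E]
  m31 ⊆ --1-1,-111-,1-11-,11-1-
E = {--1-1, 0--0-, 000-0, 1-11-, 11-1-}
Petrick residual → --000, -0-01, -111-
Cover = c'd'e' + ce + b'd'e + bcd + a'd' + a'b'c'e' + acd + abd  |cover|=8

8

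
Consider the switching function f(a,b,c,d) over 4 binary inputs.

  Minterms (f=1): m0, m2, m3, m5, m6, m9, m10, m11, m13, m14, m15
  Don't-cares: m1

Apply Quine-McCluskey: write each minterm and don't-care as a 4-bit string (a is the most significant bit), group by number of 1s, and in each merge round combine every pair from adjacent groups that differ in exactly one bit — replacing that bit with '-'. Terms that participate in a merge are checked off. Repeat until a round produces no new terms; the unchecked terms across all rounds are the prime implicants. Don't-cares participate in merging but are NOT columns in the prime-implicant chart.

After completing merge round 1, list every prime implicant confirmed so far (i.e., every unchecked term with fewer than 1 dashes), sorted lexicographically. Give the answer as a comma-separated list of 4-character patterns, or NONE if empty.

Round 0: 0000✓ 0001✓ 0010✓ 0011✓ 0101✓ 0110✓ 1001✓ 1010✓ 1011✓ 1101✓ 1110✓ 1111✓
Round 1: -001✓ -010✓ -011✓ -101✓ -110✓ 0-01✓ 0-10✓ 00-0✓ 00-1✓ 000-✓ 001-✓ 1-01✓ 1-10✓ 1-11✓ 10-1✓ 101-✓ 11-1✓ 111-✓
Round 2: --01 --10 -0-1 -01- 00-- 1--1 1-1-
PIs = {--01, --10, -0-1, -01-, 00--, 1--1, 1-1-}

NONE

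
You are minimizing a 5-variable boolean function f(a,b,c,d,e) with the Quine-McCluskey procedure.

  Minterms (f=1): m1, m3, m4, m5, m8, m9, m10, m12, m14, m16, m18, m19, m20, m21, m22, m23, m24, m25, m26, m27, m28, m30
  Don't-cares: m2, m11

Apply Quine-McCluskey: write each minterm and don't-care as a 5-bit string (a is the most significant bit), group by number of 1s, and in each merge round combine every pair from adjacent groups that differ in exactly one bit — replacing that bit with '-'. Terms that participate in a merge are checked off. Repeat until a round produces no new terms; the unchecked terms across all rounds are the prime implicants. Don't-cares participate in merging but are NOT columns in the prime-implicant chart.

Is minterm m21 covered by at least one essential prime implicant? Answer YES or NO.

NO

[col 0] 00001*, 00010*, 00011*, 00100*, 00101*, 01000*, 01001*, 01010*, 01011*, 01100*, 01110*, 10000*, 10010*, 10011*, 10100*, 10101*, 10110*, 10111*, 11000*, 11001*, 11010*, 11011*, 11100*, 11110*
[col 1] -0010*, -0011*, -0100*, -0101*, -1000*, -1001*, -1010*, -1011*, -1100*, -1110*, 0-001*, 0-010*, 0-011*, 0-100*, 00-01, 000-1*, 0001-*, 0010-*, 01-00*, 01-10*, 010-0*, 010-1*, 0100-*, 0101-*, 011-0*, 1-000*, 1-010*, 1-011*, 1-100*, 1-110*, 10-00*, 10-10*, 10-11*, 100-0*, 1001-*, 101-0*, 101-1*, 1010-*, 1011-*, 11-00*, 11-10*, 110-0*, 110-1*, 1100-*, 1101-*, 111-0*
[col 2] --010*, --011*, --100, -001-*, -010-, -1-00*, -1-10*, -10-0*, -10-1*, -100-*, -101-*, -11-0*, 0-0-1, 0-01-*, 01--0*, 010--*, 1--00*, 1--10*, 1-0-0*, 1-01-*, 1-1-0*, 10--0*, 10-1-, 101--, 11--0*, 110--*
[col 3] --01-, -1--0, -10--, 1---0
Prime implicants: --01-, --100, -010-, -1--0, -10--, 0-0-1, 00-01, 1---0, 10-1-, 101--
PI chart (minterm → PIs covering it):
  1 | 0-0-1,00-01
  3 | --01-,0-0-1
  4 | --100,-010-
  5 | -010-,00-01
  8 | -1--0,-10--
  9 | -10--,0-0-1
  10 | --01-,-1--0,-10--
  12 | --100,-1--0
  14 | -1--0  (sole → essential)
  16 | 1---0  (sole → essential)
  18 | --01-,1---0,10-1-
  19 | --01-,10-1-
  20 | --100,-010-,1---0,101--
  21 | -010-,101--
  22 | 1---0,10-1-,101--
  23 | 10-1-,101--
  24 | -1--0,-10--,1---0
  25 | -10--  (sole → essential)
  26 | --01-,-1--0,-10--,1---0
  27 | --01-,-10--
  28 | --100,-1--0,1---0
  30 | -1--0,1---0
Essential prime implicants: -1--0, -10--, 1---0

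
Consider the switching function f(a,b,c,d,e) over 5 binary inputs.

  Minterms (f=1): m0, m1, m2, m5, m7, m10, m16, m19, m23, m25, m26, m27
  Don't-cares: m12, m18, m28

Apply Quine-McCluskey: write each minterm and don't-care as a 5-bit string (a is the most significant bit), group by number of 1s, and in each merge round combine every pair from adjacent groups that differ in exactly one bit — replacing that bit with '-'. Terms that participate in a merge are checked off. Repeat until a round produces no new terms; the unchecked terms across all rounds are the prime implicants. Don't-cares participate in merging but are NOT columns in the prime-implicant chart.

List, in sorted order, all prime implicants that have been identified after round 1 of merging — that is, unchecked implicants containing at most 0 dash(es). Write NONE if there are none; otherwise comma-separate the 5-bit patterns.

NONE

Round 0: 00000✓ 00001✓ 00010✓ 00101✓ 00111✓ 01010✓ 01100✓ 10000✓ 10010✓ 10011✓ 10111✓ 11001✓ 11010✓ 11011✓ 11100✓
Round 1: -0000✓ -0010✓ -0111 -1010✓ -1100 0-010✓ 00-01 000-0✓ 0000- 001-1 1-010✓ 1-011✓ 10-11 100-0✓ 1001-✓ 110-1 1101-✓
Round 2: --010 -00-0 1-01-
PIs = {--010, -00-0, -0111, -1100, 00-01, 0000-, 001-1, 1-01-, 10-11, 110-1}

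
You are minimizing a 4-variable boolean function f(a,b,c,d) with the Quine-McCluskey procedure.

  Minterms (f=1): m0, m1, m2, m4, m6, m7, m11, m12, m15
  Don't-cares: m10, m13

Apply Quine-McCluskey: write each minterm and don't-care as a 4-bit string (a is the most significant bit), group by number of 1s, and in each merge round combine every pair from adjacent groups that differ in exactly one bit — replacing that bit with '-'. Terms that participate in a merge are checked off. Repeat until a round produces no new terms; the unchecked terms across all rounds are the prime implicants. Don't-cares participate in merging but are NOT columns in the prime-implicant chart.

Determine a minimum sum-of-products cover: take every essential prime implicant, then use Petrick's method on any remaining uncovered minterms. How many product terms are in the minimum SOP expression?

5

Round 0: 0000✓ 0001✓ 0010✓ 0100✓ 0110✓ 0111✓ 1010✓ 1011✓ 1100✓ 1101✓ 1111✓
Round 1: -010 -100 -111 0-00✓ 0-10✓ 00-0✓ 000- 01-0✓ 011- 1-11 101- 11-1 110-
Round 2: 0--0
PIs = {-010, -100, -111, 0--0, 000-, 011-, 1-11, 101-, 11-1, 110-}
Coverage chart:
  m0: 0--0,000-
  m1: 000- ←essential
  m2: -010,0--0
  m4: -100,0--0
  m6: 0--0,011-
  m7: -111,011-
  m11: 1-11,101-
  m12: -100,110-
  m15: -111,1-11,11-1
Essential: 000-
Petrick residual → -010, -100, 011-, 1-11
Min cover (5 terms): b'cd' + bc'd' + a'b'c' + a'bc + acd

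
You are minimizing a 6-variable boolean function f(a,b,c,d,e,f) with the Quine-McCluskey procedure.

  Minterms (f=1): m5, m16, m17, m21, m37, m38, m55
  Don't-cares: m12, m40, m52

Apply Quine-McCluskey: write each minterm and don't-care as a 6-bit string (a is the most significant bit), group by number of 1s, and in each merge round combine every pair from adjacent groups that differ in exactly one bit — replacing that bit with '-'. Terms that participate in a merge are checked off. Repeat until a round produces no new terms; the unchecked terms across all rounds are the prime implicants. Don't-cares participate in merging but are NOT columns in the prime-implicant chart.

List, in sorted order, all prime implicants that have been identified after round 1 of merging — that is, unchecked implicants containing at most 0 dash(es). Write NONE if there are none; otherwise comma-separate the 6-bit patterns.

001100, 100110, 101000, 110100, 110111

Round 0: 000101✓ 001100 010000✓ 010001✓ 010101✓ 100101✓ 100110 101000 110100 110111
Round 1: -00101 0-0101 010-01 01000-
PIs = {-00101, 0-0101, 001100, 010-01, 01000-, 100110, 101000, 110100, 110111}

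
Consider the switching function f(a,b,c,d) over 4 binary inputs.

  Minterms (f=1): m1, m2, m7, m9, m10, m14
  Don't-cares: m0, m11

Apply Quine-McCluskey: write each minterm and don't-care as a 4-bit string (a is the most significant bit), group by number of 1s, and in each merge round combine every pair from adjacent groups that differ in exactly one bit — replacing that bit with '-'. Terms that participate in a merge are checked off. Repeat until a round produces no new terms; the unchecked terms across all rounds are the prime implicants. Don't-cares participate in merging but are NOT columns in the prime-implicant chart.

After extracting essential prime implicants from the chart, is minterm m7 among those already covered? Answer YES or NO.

YES

Round 0: 0000✓ 0001✓ 0010✓ 0111 1001✓ 1010✓ 1011✓ 1110✓
Round 1: -001 -010 00-0 000- 1-10 10-1 101-
PIs = {-001, -010, 00-0, 000-, 0111, 1-10, 10-1, 101-}
Coverage chart:
  m1: -001,000-
  m2: -010,00-0
  m7: 0111 ←essential
  m9: -001,10-1
  m10: -010,1-10,101-
  m14: 1-10 ←essential
Essential: 0111, 1-10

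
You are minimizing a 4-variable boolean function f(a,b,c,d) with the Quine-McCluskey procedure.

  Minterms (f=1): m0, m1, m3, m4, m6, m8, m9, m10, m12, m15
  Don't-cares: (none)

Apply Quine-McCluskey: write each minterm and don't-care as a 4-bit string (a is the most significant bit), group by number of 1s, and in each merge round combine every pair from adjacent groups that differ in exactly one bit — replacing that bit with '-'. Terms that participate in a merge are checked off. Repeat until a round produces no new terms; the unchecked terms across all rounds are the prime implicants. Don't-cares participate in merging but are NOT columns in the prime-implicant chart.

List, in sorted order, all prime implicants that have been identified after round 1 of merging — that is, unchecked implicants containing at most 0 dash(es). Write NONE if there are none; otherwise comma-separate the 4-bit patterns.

Round 0: 0000✓ 0001✓ 0011✓ 0100✓ 0110✓ 1000✓ 1001✓ 1010✓ 1100✓ 1111
Round 1: -000✓ -001✓ -100✓ 0-00✓ 00-1 000-✓ 01-0 1-00✓ 10-0 100-✓
Round 2: --00 -00-
PIs = {--00, -00-, 00-1, 01-0, 10-0, 1111}

1111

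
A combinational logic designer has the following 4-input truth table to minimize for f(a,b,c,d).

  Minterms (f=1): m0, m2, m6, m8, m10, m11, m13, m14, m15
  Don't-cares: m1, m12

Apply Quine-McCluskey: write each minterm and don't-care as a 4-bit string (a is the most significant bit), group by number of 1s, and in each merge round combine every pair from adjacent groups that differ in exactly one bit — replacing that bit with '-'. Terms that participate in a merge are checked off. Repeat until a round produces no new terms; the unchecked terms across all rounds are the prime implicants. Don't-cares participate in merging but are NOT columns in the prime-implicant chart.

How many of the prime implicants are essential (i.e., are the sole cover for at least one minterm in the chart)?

3

size-2^0 implicants → 0000(✓)  0001(✓)  0010(✓)  0110(✓)  1000(✓)  1010(✓)  1011(✓)  1100(✓)  1101(✓)  1110(✓)  1111(✓)
size-2^1 implicants → -000(✓)  -010(✓)  -110(✓)  0-10(✓)  00-0(✓)  000-  1-00(✓)  1-10(✓)  1-11(✓)  10-0(✓)  101-(✓)  11-0(✓)  11-1(✓)  110-(✓)  111-(✓)
size-2^2 implicants → --10  -0-0  1--0  1-1-  11--
Unchecked terms (primes): --10, -0-0, 000-, 1--0, 1-1-, 11--
Minterm coverage:
  m0 ⊆ -0-0,000-
  m2 ⊆ --10,-0-0
  m6 ⊆ --10 [E]
  m8 ⊆ -0-0,1--0
  m10 ⊆ --10,-0-0,1--0,1-1-
  m11 ⊆ 1-1- [E]
  m13 ⊆ 11-- [E]
  m14 ⊆ --10,1--0,1-1-,11--
  m15 ⊆ 1-1-,11--
E = {--10, 1-1-, 11--}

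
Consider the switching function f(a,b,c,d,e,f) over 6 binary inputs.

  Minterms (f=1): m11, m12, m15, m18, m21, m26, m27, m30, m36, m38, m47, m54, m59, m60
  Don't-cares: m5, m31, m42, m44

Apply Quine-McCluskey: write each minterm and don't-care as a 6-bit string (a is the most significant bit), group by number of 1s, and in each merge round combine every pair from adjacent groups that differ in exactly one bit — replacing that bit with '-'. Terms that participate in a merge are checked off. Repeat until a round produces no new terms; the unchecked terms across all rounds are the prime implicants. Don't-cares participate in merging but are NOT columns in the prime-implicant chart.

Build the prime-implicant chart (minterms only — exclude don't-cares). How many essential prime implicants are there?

9

[col 0] 000101*, 001011*, 001100*, 001111*, 010010*, 010101*, 011010*, 011011*, 011110*, 011111*, 100100*, 100110*, 101010, 101100*, 101111*, 110110*, 111011*, 111100*
[col 1] -01100, -01111, -11011, 0-0101, 0-1011*, 0-1111*, 001-11*, 01-010, 011-10*, 011-11*, 01101-*, 01111-*, 1-0110, 1-1100, 10-100, 1001-0
[col 2] 0-1-11, 011-1-
Prime implicants: -01100, -01111, -11011, 0-0101, 0-1-11, 01-010, 011-1-, 1-0110, 1-1100, 10-100, 1001-0, 101010
PI chart (minterm → PIs covering it):
  11 | 0-1-11  (sole → essential)
  12 | -01100  (sole → essential)
  15 | -01111,0-1-11
  18 | 01-010  (sole → essential)
  21 | 0-0101  (sole → essential)
  26 | 01-010,011-1-
  27 | -11011,0-1-11,011-1-
  30 | 011-1-  (sole → essential)
  36 | 10-100,1001-0
  38 | 1-0110,1001-0
  47 | -01111  (sole → essential)
  54 | 1-0110  (sole → essential)
  59 | -11011  (sole → essential)
  60 | 1-1100  (sole → essential)
Essential prime implicants: -01100, -01111, -11011, 0-0101, 0-1-11, 01-010, 011-1-, 1-0110, 1-1100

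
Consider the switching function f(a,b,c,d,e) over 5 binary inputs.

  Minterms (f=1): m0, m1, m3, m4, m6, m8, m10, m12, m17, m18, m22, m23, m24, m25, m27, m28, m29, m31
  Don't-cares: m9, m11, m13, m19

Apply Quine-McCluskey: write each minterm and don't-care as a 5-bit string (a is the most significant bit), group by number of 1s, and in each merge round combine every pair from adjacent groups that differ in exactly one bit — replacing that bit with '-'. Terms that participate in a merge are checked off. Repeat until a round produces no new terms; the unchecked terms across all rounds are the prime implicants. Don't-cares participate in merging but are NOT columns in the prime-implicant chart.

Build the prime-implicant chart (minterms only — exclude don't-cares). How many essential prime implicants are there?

4

Round 0: 00000✓ 00001✓ 00011✓ 00100✓ 00110✓ 01000✓ 01001✓ 01010✓ 01011✓ 01100✓ 01101✓ 10001✓ 10010✓ 10011✓ 10110✓ 10111✓ 11000✓ 11001✓ 11011✓ 11100✓ 11101✓ 11111✓
Round 1: -0001✓ -0011✓ -0110 -1000✓ -1001✓ -1011✓ -1100✓ -1101✓ 0-000✓ 0-001✓ 0-011✓ 0-100✓ 00-00✓ 000-1✓ 0000-✓ 001-0 01-00✓ 01-01✓ 010-0✓ 010-1✓ 0100-✓ 0101-✓ 0110-✓ 1-001✓ 1-011✓ 1-111✓ 10-10✓ 10-11✓ 100-1✓ 1001-✓ 1011-✓ 11-00✓ 11-01✓ 11-11✓ 110-1✓ 1100-✓ 111-1✓ 1110-✓
Round 2: --001✓ --011✓ -00-1✓ -1-00✓ -1-01✓ -10-1✓ -100-✓ -110-✓ 0--00 0-0-1✓ 0-00- 01-0-✓ 010-- 1--11 1-0-1✓ 10-1- 11--1 11-0-✓
Round 3: --0-1 -1-0-
PIs = {--0-1, -0110, -1-0-, 0--00, 0-00-, 001-0, 010--, 1--11, 10-1-, 11--1}
Coverage chart:
  m0: 0--00,0-00-
  m1: --0-1,0-00-
  m3: --0-1 ←essential
  m4: 0--00,001-0
  m6: -0110,001-0
  m8: -1-0-,0--00,0-00-,010--
  m10: 010-- ←essential
  m12: -1-0-,0--00
  m17: --0-1 ←essential
  m18: 10-1- ←essential
  m22: -0110,10-1-
  m23: 1--11,10-1-
  m24: -1-0- ←essential
  m25: --0-1,-1-0-,11--1
  m27: --0-1,1--11,11--1
  m28: -1-0- ←essential
  m29: -1-0-,11--1
  m31: 1--11,11--1
Essential: --0-1, -1-0-, 010--, 10-1-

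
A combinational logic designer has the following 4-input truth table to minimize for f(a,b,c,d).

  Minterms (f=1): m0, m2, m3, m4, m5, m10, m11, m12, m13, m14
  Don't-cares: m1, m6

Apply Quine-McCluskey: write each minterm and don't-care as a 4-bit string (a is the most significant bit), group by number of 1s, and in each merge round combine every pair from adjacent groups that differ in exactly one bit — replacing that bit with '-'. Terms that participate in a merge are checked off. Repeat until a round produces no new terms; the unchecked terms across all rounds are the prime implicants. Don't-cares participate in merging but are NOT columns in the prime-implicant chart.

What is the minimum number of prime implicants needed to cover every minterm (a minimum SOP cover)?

Round 0: 0000✓ 0001✓ 0010✓ 0011✓ 0100✓ 0101✓ 0110✓ 1010✓ 1011✓ 1100✓ 1101✓ 1110✓
Round 1: -010✓ -011✓ -100✓ -101✓ -110✓ 0-00✓ 0-01✓ 0-10✓ 00-0✓ 00-1✓ 000-✓ 001-✓ 01-0✓ 010-✓ 1-10✓ 101-✓ 11-0✓ 110-✓
Round 2: --10 -01- -1-0 -10- 0--0 0-0- 00--
PIs = {--10, -01-, -1-0, -10-, 0--0, 0-0-, 00--}
Coverage chart:
  m0: 0--0,0-0-,00--
  m2: --10,-01-,0--0,00--
  m3: -01-,00--
  m4: -1-0,-10-,0--0,0-0-
  m5: -10-,0-0-
  m10: --10,-01-
  m11: -01- ←essential
  m12: -1-0,-10-
  m13: -10- ←essential
  m14: --10,-1-0
Essential: -01-, -10-
Petrick residual → --10, 0--0
Min cover (4 terms): cd' + b'c + bc' + a'd'

4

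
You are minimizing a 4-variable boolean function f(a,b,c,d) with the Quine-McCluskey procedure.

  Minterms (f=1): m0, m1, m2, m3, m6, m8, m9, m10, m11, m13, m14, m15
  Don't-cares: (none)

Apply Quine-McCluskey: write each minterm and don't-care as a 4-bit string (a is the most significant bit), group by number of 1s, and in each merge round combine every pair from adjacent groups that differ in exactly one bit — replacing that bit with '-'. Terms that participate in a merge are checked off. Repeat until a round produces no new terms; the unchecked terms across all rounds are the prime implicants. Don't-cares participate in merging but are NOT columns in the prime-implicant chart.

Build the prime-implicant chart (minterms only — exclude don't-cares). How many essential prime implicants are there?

size-2^0 implicants → 0000(✓)  0001(✓)  0010(✓)  0011(✓)  0110(✓)  1000(✓)  1001(✓)  1010(✓)  1011(✓)  1101(✓)  1110(✓)  1111(✓)
size-2^1 implicants → -000(✓)  -001(✓)  -010(✓)  -011(✓)  -110(✓)  0-10(✓)  00-0(✓)  00-1(✓)  000-(✓)  001-(✓)  1-01(✓)  1-10(✓)  1-11(✓)  10-0(✓)  10-1(✓)  100-(✓)  101-(✓)  11-1(✓)  111-(✓)
size-2^2 implicants → --10  -0-0(✓)  -0-1(✓)  -00-(✓)  -01-(✓)  00--(✓)  1--1  1-1-  10--(✓)
size-2^3 implicants → -0--
Unchecked terms (primes): --10, -0--, 1--1, 1-1-
Minterm coverage:
  m0 ⊆ -0-- [E]
  m1 ⊆ -0-- [E]
  m2 ⊆ --10,-0--
  m3 ⊆ -0-- [E]
  m6 ⊆ --10 [E]
  m8 ⊆ -0-- [E]
  m9 ⊆ -0--,1--1
  m10 ⊆ --10,-0--,1-1-
  m11 ⊆ -0--,1--1,1-1-
  m13 ⊆ 1--1 [E]
  m14 ⊆ --10,1-1-
  m15 ⊆ 1--1,1-1-
E = {--10, -0--, 1--1}

3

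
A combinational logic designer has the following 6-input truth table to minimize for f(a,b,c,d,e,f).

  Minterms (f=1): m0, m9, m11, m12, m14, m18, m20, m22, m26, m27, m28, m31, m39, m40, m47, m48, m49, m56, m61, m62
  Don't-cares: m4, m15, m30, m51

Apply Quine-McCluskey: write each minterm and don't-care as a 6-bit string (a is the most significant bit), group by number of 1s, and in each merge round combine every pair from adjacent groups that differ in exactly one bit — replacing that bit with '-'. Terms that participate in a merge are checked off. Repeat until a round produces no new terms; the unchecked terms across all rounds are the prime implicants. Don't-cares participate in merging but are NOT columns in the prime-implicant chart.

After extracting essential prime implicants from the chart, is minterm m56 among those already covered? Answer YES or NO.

size-2^0 implicants → 000000(✓)  000100(✓)  001001(✓)  001011(✓)  001100(✓)  001110(✓)  001111(✓)  010010(✓)  010100(✓)  010110(✓)  011010(✓)  011011(✓)  011100(✓)  011110(✓)  011111(✓)  100111(✓)  101000(✓)  101111(✓)  110000(✓)  110001(✓)  110011(✓)  111000(✓)  111101  111110(✓)
size-2^1 implicants → -01111  -11110  0-0100(✓)  0-1011(✓)  0-1100(✓)  0-1110(✓)  0-1111(✓)  00-100(✓)  000-00  001-11(✓)  0010-1  0011-0(✓)  00111-(✓)  01-010(✓)  01-100(✓)  01-110(✓)  010-10(✓)  0101-0(✓)  011-10(✓)  011-11(✓)  01101-(✓)  0111-0(✓)  01111-(✓)  1-1000  10-111  11-000  1100-1  11000-
size-2^2 implicants → 0--100  0-1-11  0-11-0  0-111-  01--10  01-1-0  011-1-
Unchecked terms (primes): -01111, -11110, 0--100, 0-1-11, 0-11-0, 0-111-, 000-00, 0010-1, 01--10, 01-1-0, 011-1-, 1-1000, 10-111, 11-000, 1100-1, 11000-, 111101
Minterm coverage:
  m0 ⊆ 000-00 [E]
  m9 ⊆ 0010-1 [E]
  m11 ⊆ 0-1-11,0010-1
  m12 ⊆ 0--100,0-11-0
  m14 ⊆ 0-11-0,0-111-
  m18 ⊆ 01--10 [E]
  m20 ⊆ 0--100,01-1-0
  m22 ⊆ 01--10,01-1-0
  m26 ⊆ 01--10,011-1-
  m27 ⊆ 0-1-11,011-1-
  m28 ⊆ 0--100,0-11-0,01-1-0
  m31 ⊆ 0-1-11,0-111-,011-1-
  m39 ⊆ 10-111 [E]
  m40 ⊆ 1-1000 [E]
  m47 ⊆ -01111,10-111
  m48 ⊆ 11-000,11000-
  m49 ⊆ 1100-1,11000-
  m56 ⊆ 1-1000,11-000
  m61 ⊆ 111101 [E]
  m62 ⊆ -11110 [E]
E = {-11110, 000-00, 0010-1, 01--10, 1-1000, 10-111, 111101}

YES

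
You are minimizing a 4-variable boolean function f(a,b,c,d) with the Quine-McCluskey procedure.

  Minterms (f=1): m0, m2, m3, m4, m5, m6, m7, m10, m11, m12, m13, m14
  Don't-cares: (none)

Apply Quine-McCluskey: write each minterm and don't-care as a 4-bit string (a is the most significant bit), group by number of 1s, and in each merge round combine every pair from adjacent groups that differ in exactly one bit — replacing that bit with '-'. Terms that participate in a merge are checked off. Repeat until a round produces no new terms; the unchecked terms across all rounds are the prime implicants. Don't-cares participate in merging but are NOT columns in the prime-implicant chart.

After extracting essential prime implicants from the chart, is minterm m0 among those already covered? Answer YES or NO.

YES

[col 0] 0000*, 0010*, 0011*, 0100*, 0101*, 0110*, 0111*, 1010*, 1011*, 1100*, 1101*, 1110*
[col 1] -010*, -011*, -100*, -101*, -110*, 0-00*, 0-10*, 0-11*, 00-0*, 001-*, 01-0*, 01-1*, 010-*, 011-*, 1-10*, 101-*, 11-0*, 110-*
[col 2] --10, -01-, -1-0, -10-, 0--0, 0-1-, 01--
Prime implicants: --10, -01-, -1-0, -10-, 0--0, 0-1-, 01--
PI chart (minterm → PIs covering it):
  0 | 0--0  (sole → essential)
  2 | --10,-01-,0--0,0-1-
  3 | -01-,0-1-
  4 | -1-0,-10-,0--0,01--
  5 | -10-,01--
  6 | --10,-1-0,0--0,0-1-,01--
  7 | 0-1-,01--
  10 | --10,-01-
  11 | -01-  (sole → essential)
  12 | -1-0,-10-
  13 | -10-  (sole → essential)
  14 | --10,-1-0
Essential prime implicants: -01-, -10-, 0--0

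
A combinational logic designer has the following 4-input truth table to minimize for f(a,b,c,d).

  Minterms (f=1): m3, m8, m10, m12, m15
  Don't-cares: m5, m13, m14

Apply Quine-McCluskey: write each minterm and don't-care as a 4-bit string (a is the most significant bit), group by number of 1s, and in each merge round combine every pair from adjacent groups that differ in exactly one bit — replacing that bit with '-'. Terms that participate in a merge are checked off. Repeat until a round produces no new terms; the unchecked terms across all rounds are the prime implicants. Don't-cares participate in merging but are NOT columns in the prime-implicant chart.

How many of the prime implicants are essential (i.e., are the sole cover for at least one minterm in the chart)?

size-2^0 implicants → 0011  0101(✓)  1000(✓)  1010(✓)  1100(✓)  1101(✓)  1110(✓)  1111(✓)
size-2^1 implicants → -101  1-00(✓)  1-10(✓)  10-0(✓)  11-0(✓)  11-1(✓)  110-(✓)  111-(✓)
size-2^2 implicants → 1--0  11--
Unchecked terms (primes): -101, 0011, 1--0, 11--
Minterm coverage:
  m3 ⊆ 0011 [E]
  m8 ⊆ 1--0 [E]
  m10 ⊆ 1--0 [E]
  m12 ⊆ 1--0,11--
  m15 ⊆ 11-- [E]
E = {0011, 1--0, 11--}

3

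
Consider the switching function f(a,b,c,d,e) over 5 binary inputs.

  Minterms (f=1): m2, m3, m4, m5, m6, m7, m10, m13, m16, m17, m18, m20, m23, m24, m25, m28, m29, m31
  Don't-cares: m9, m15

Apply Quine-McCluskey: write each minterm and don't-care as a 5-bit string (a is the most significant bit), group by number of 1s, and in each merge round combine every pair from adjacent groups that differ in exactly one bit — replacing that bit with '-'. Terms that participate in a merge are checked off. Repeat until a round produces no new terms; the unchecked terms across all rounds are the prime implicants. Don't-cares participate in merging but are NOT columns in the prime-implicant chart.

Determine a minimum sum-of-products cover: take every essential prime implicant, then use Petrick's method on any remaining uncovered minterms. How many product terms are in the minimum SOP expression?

size-2^0 implicants → 00010(✓)  00011(✓)  00100(✓)  00101(✓)  00110(✓)  00111(✓)  01001(✓)  01010(✓)  01101(✓)  01111(✓)  10000(✓)  10001(✓)  10010(✓)  10100(✓)  10111(✓)  11000(✓)  11001(✓)  11100(✓)  11101(✓)  11111(✓)
size-2^1 implicants → -0010  -0100  -0111(✓)  -1001(✓)  -1101(✓)  -1111(✓)  0-010  0-101(✓)  0-111(✓)  00-10(✓)  00-11(✓)  0001-(✓)  001-0(✓)  001-1(✓)  0010-(✓)  0011-(✓)  01-01(✓)  011-1(✓)  1-000(✓)  1-001(✓)  1-100(✓)  1-111(✓)  10-00(✓)  100-0  1000-(✓)  11-00(✓)  11-01(✓)  1100-(✓)  111-1(✓)  1110-(✓)
size-2^2 implicants → --111  -1-01  -11-1  0-1-1  00-1-  001--  1--00  1-00-  11-0-
Unchecked terms (primes): --111, -0010, -0100, -1-01, -11-1, 0-010, 0-1-1, 00-1-, 001--, 1--00, 1-00-, 100-0, 11-0-
Minterm coverage:
  m2 ⊆ -0010,0-010,00-1-
  m3 ⊆ 00-1- [E]
  m4 ⊆ -0100,001--
  m5 ⊆ 0-1-1,001--
  m6 ⊆ 00-1-,001--
  m7 ⊆ --111,0-1-1,00-1-,001--
  m10 ⊆ 0-010 [E]
  m13 ⊆ -1-01,-11-1,0-1-1
  m16 ⊆ 1--00,1-00-,100-0
  m17 ⊆ 1-00- [E]
  m18 ⊆ -0010,100-0
  m20 ⊆ -0100,1--00
  m23 ⊆ --111 [E]
  m24 ⊆ 1--00,1-00-,11-0-
  m25 ⊆ -1-01,1-00-,11-0-
  m28 ⊆ 1--00,11-0-
  m29 ⊆ -1-01,-11-1,11-0-
  m31 ⊆ --111,-11-1
E = {--111, 0-010, 00-1-, 1-00-}
Petrick residual → -0010, -0100, 0-1-1, 11-0-
Cover = cde + b'c'de' + b'cd'e' + a'c'de' + a'ce + a'b'd + ac'd' + abd'  |cover|=8

8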